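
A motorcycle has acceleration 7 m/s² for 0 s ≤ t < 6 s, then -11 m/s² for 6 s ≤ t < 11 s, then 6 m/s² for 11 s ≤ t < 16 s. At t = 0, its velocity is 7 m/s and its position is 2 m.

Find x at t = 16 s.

322.5 m

On each constant-a segment, Δv = aΔt and Δx = v₀Δt + ½aΔt²; chain segment to segment.
0–6 s: v starts 7 m/s; Δx = 7·6 + ½·7·6² = 168 m; v ends 49 m/s.
6–11 s: v starts 49 m/s; Δx = 49·5 + ½·-11·5² = 107.5 m; v ends -6 m/s.
11–16 s: v starts -6 m/s; Δx = -6·5 + ½·6·5² = 45 m; v ends 24 m/s.
x(16) = 2 + Σ Δx = 322.5 m.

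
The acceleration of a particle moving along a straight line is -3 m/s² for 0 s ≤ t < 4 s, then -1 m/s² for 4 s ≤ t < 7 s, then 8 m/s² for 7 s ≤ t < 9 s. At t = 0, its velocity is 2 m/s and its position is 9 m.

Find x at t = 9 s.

On each constant-a segment, Δv = aΔt and Δx = v₀Δt + ½aΔt²; chain segment to segment.
0–4 s: v starts 2 m/s; Δx = 2·4 + ½·-3·4² = -16 m; v ends -10 m/s.
4–7 s: v starts -10 m/s; Δx = -10·3 + ½·-1·3² = -34.5 m; v ends -13 m/s.
7–9 s: v starts -13 m/s; Δx = -13·2 + ½·8·2² = -10 m; v ends 3 m/s.
x(9) = 9 + Σ Δx = -51.5 m.

-51.5 m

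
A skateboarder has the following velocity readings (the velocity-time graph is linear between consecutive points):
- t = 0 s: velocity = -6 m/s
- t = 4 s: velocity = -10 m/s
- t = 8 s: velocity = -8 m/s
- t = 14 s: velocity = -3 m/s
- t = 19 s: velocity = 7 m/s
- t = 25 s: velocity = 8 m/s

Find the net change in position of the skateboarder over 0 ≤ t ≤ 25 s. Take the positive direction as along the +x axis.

-46 m

Net displacement equals the area under the velocity-time graph (areas below the axis count negative).
0–4 s: ½(-6 + -10)(4) = -32 m
4–8 s: ½(-10 + -8)(4) = -36 m
8–14 s: ½(-8 + -3)(6) = -33 m
14–19 s: ½(-3 + 7)(5) = 10 m
19–25 s: ½(7 + 8)(6) = 45 m
Net displacement = -46 m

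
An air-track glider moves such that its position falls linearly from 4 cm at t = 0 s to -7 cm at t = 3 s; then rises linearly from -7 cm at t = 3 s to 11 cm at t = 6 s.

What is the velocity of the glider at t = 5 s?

Velocity is the slope of the x-t graph on 3–6 s: (11 − -7)/(6 − 3) = 6 cm/s.

6 cm/s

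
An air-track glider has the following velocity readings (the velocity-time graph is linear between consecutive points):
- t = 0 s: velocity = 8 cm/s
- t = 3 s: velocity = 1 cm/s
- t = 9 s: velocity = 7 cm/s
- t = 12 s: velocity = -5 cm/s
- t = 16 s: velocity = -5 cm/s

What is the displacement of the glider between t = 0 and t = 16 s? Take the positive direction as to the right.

Net displacement equals the area under the velocity-time graph (areas below the axis count negative).
0–3 s: ½(8 + 1)(3) = 13.5 cm
3–9 s: ½(1 + 7)(6) = 24 cm
9–12 s: ½(7 + -5)(3) = 3 cm
12–16 s: -5 × 4 = -20 cm
Net displacement = 20.5 cm

20.5 cm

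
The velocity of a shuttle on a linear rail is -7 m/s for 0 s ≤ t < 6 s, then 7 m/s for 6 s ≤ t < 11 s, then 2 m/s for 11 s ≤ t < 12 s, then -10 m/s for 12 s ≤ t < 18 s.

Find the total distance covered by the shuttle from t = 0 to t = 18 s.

139 m

Total distance travelled is ∫|v| dt — sum the magnitudes of each area piece.
0–6 s: |-7| × 6 = 42 m
6–11 s: |7| × 5 = 35 m
11–12 s: |2| × 1 = 2 m
12–18 s: |-10| × 6 = 60 m
Total distance = 139 m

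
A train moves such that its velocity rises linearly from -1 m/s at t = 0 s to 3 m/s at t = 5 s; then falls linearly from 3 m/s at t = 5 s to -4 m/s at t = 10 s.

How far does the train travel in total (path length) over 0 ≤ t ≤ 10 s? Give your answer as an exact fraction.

425/28 m

Distance (not displacement) is the total path length: add the absolute areas under v-t.
0–5 s: v = 0 at t = 1.25 s; triangle areas 0.625 + 5.625 = 6.25 m
5–10 s: v = 0 at t = 50/7 s; triangle areas 45/14 + 40/7 = 125/14 m
Total distance = 425/28 m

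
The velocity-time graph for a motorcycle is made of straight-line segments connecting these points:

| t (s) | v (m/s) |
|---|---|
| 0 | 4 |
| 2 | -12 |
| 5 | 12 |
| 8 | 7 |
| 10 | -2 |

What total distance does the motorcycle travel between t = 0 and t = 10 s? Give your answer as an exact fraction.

Total distance travelled is ∫|v| dt — sum the magnitudes of each area piece.
0–2 s: v = 0 at t = 0.5 s; triangle areas 1 + 9 = 10 m
2–5 s: v = 0 at t = 3.5 s; triangle areas 9 + 9 = 18 m
5–8 s: |½(12 + 7)(3)| = 28.5 m
8–10 s: v = 0 at t = 86/9 s; triangle areas 49/9 + 4/9 = 53/9 m
Total distance = 1123/18 m

1123/18 m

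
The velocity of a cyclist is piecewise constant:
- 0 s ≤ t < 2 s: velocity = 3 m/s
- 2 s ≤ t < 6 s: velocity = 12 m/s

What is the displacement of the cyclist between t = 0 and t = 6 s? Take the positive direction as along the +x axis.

54 m

Displacement is the signed area under the v-t curve.
0–2 s: 3 × 2 = 6 m
2–6 s: 12 × 4 = 48 m
Net displacement = 54 m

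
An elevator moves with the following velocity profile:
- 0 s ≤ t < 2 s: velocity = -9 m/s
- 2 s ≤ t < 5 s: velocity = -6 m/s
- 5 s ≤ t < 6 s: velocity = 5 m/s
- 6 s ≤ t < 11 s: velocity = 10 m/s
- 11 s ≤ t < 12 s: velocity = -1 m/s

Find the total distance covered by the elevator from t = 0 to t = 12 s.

Total distance travelled is ∫|v| dt — sum the magnitudes of each area piece.
0–2 s: |-9| × 2 = 18 m
2–5 s: |-6| × 3 = 18 m
5–6 s: |5| × 1 = 5 m
6–11 s: |10| × 5 = 50 m
11–12 s: |-1| × 1 = 1 m
Total distance = 92 m

92 m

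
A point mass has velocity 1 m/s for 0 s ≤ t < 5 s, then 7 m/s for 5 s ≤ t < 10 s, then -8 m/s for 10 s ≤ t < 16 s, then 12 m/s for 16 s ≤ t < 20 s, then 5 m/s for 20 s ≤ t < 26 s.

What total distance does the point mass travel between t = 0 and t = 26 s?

166 m

Total distance travelled is ∫|v| dt — sum the magnitudes of each area piece.
0–5 s: |1| × 5 = 5 m
5–10 s: |7| × 5 = 35 m
10–16 s: |-8| × 6 = 48 m
16–20 s: |12| × 4 = 48 m
20–26 s: |5| × 6 = 30 m
Total distance = 166 m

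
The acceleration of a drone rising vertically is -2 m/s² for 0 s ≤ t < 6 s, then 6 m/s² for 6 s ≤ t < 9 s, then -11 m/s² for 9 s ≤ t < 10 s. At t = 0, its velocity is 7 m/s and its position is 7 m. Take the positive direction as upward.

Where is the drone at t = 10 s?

On each constant-a segment, Δv = aΔt and Δx = v₀Δt + ½aΔt²; chain segment to segment.
0–6 s: v starts 7 m/s; Δx = 7·6 + ½·-2·6² = 6 m; v ends -5 m/s.
6–9 s: v starts -5 m/s; Δx = -5·3 + ½·6·3² = 12 m; v ends 13 m/s.
9–10 s: v starts 13 m/s; Δx = 13·1 + ½·-11·1² = 7.5 m; v ends 2 m/s.
x(10) = 7 + Σ Δx = 32.5 m.

32.5 m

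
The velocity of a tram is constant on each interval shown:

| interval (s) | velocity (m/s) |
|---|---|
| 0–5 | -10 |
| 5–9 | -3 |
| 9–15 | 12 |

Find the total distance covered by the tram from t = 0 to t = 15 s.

Distance (not displacement) is the total path length: add the absolute areas under v-t.
0–5 s: |-10| × 5 = 50 m
5–9 s: |-3| × 4 = 12 m
9–15 s: |12| × 6 = 72 m
Total distance = 134 m

134 m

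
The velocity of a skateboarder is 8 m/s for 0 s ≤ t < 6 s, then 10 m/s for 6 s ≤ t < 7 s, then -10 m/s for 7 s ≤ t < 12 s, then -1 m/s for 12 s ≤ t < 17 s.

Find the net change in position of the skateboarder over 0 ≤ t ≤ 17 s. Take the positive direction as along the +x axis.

Displacement is the signed area under the v-t curve.
0–6 s: 8 × 6 = 48 m
6–7 s: 10 × 1 = 10 m
7–12 s: -10 × 5 = -50 m
12–17 s: -1 × 5 = -5 m
Net displacement = 3 m

3 m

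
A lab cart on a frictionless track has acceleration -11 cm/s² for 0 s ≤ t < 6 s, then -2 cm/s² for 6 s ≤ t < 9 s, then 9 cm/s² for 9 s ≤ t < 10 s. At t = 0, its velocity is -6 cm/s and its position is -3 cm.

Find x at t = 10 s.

-535.5 cm

On each constant-a segment, Δv = aΔt and Δx = v₀Δt + ½aΔt²; chain segment to segment.
0–6 s: v starts -6 cm/s; Δx = -6·6 + ½·-11·6² = -234 cm; v ends -72 cm/s.
6–9 s: v starts -72 cm/s; Δx = -72·3 + ½·-2·3² = -225 cm; v ends -78 cm/s.
9–10 s: v starts -78 cm/s; Δx = -78·1 + ½·9·1² = -73.5 cm; v ends -69 cm/s.
x(10) = -3 + Σ Δx = -535.5 cm.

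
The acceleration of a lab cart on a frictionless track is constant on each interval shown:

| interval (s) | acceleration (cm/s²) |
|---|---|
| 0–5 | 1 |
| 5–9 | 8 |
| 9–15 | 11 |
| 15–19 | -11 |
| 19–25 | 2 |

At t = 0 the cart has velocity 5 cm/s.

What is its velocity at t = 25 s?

76 cm/s

Δv equals the area under the a-t graph; then v = v₀ + Δv.
0–5 s: 1 × 5 = 5 cm/s
5–9 s: 8 × 4 = 32 cm/s
9–15 s: 11 × 6 = 66 cm/s
15–19 s: -11 × 4 = -44 cm/s
19–25 s: 2 × 6 = 12 cm/s
Δv = 71 cm/s, so v(25) = 5 + (71) = 76 cm/s.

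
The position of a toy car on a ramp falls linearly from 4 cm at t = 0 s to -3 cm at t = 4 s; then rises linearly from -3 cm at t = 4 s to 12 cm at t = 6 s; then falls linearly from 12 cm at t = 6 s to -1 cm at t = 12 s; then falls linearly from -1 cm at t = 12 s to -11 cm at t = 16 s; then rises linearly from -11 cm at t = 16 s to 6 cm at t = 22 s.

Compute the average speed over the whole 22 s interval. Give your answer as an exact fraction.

Average speed = (total path length)/(elapsed time); on a piecewise-linear x-t graph the path length is Σ|Δx|.
0–4 s: |Δx| = |-3 − 4| = 7 cm
4–6 s: |Δx| = |12 − -3| = 15 cm
6–12 s: |Δx| = |-1 − 12| = 13 cm
12–16 s: |Δx| = |-11 − -1| = 10 cm
16–22 s: |Δx| = |6 − -11| = 17 cm
Total path = 62 cm; average speed = 62/22 = 31/11 cm/s.

31/11 cm/s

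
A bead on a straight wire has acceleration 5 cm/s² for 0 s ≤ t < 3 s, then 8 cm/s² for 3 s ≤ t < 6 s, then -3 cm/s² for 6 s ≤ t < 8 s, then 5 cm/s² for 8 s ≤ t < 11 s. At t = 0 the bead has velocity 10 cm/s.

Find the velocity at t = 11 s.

Δv equals the area under the a-t graph; then v = v₀ + Δv.
0–3 s: 5 × 3 = 15 cm/s
3–6 s: 8 × 3 = 24 cm/s
6–8 s: -3 × 2 = -6 cm/s
8–11 s: 5 × 3 = 15 cm/s
Δv = 48 cm/s, so v(11) = 10 + (48) = 58 cm/s.

58 cm/s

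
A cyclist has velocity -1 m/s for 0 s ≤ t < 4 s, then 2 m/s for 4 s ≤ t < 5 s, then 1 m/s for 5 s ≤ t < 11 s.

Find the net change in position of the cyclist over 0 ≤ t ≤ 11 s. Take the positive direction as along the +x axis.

Net displacement equals the area under the velocity-time graph (areas below the axis count negative).
0–4 s: -1 × 4 = -4 m
4–5 s: 2 × 1 = 2 m
5–11 s: 1 × 6 = 6 m
Net displacement = 4 m

4 m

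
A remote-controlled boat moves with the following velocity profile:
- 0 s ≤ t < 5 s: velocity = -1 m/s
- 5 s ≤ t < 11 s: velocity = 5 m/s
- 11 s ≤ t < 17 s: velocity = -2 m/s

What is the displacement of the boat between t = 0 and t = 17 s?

13 m

Displacement is the signed area under the v-t curve.
0–5 s: -1 × 5 = -5 m
5–11 s: 5 × 6 = 30 m
11–17 s: -2 × 6 = -12 m
Net displacement = 13 m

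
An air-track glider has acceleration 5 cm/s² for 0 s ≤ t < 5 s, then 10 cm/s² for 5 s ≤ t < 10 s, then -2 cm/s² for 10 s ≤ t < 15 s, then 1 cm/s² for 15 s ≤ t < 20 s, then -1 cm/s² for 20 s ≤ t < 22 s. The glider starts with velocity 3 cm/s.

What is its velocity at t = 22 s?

Δv equals the area under the a-t graph; then v = v₀ + Δv.
0–5 s: 5 × 5 = 25 cm/s
5–10 s: 10 × 5 = 50 cm/s
10–15 s: -2 × 5 = -10 cm/s
15–20 s: 1 × 5 = 5 cm/s
20–22 s: -1 × 2 = -2 cm/s
Δv = 68 cm/s, so v(22) = 3 + (68) = 71 cm/s.

71 cm/s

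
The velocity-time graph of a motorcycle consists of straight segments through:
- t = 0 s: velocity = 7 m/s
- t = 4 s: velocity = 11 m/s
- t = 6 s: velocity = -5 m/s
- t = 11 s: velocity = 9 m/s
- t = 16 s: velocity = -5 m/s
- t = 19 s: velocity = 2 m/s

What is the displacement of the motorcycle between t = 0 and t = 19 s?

Displacement is the signed area under the v-t curve.
0–4 s: ½(7 + 11)(4) = 36 m
4–6 s: ½(11 + -5)(2) = 6 m
6–11 s: ½(-5 + 9)(5) = 10 m
11–16 s: ½(9 + -5)(5) = 10 m
16–19 s: ½(-5 + 2)(3) = -4.5 m
Net displacement = 57.5 m

57.5 m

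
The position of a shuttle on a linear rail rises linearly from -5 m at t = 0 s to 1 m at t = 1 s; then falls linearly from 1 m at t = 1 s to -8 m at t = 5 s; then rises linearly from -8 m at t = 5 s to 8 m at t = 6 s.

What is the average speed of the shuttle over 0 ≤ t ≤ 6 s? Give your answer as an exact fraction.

Average speed = (total path length)/(elapsed time); on a piecewise-linear x-t graph the path length is Σ|Δx|.
0–1 s: |Δx| = |1 − -5| = 6 m
1–5 s: |Δx| = |-8 − 1| = 9 m
5–6 s: |Δx| = |8 − -8| = 16 m
Total path = 31 m; average speed = 31/6 = 31/6 m/s.

31/6 m/s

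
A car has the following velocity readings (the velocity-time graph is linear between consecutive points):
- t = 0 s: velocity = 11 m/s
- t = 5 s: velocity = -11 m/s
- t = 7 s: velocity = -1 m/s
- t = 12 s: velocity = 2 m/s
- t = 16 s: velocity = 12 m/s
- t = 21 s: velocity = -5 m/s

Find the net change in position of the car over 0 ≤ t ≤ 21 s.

Net displacement equals the area under the velocity-time graph (areas below the axis count negative).
0–5 s: ½(11 + -11)(5) = 0 m
5–7 s: ½(-11 + -1)(2) = -12 m
7–12 s: ½(-1 + 2)(5) = 2.5 m
12–16 s: ½(2 + 12)(4) = 28 m
16–21 s: ½(12 + -5)(5) = 17.5 m
Net displacement = 36 m

36 m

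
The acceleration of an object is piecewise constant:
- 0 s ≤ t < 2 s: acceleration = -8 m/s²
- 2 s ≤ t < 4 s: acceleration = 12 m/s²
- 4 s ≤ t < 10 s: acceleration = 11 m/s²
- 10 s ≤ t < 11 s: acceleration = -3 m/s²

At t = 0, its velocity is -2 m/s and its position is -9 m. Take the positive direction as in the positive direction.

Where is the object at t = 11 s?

On each constant-a segment, Δv = aΔt and Δx = v₀Δt + ½aΔt²; chain segment to segment.
0–2 s: v starts -2 m/s; Δx = -2·2 + ½·-8·2² = -20 m; v ends -18 m/s.
2–4 s: v starts -18 m/s; Δx = -18·2 + ½·12·2² = -12 m; v ends 6 m/s.
4–10 s: v starts 6 m/s; Δx = 6·6 + ½·11·6² = 234 m; v ends 72 m/s.
10–11 s: v starts 72 m/s; Δx = 72·1 + ½·-3·1² = 70.5 m; v ends 69 m/s.
x(11) = -9 + Σ Δx = 263.5 m.

263.5 m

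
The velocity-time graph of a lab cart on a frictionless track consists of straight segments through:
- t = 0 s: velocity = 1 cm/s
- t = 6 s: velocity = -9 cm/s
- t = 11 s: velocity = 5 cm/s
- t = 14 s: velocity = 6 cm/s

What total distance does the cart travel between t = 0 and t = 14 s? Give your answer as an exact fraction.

Total distance travelled is ∫|v| dt — sum the magnitudes of each area piece.
0–6 s: v = 0 at t = 0.6 s; triangle areas 0.3 + 24.3 = 24.6 cm
6–11 s: v = 0 at t = 129/14 s; triangle areas 405/28 + 125/28 = 265/14 cm
11–14 s: |½(5 + 6)(3)| = 16.5 cm
Total distance = 2101/35 cm

2101/35 cm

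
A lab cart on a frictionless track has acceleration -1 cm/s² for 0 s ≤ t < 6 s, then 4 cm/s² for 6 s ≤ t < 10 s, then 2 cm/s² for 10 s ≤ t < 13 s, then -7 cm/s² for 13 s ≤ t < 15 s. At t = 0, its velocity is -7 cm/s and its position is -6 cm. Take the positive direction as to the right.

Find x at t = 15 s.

-64 cm

On each constant-a segment, Δv = aΔt and Δx = v₀Δt + ½aΔt²; chain segment to segment.
0–6 s: v starts -7 cm/s; Δx = -7·6 + ½·-1·6² = -60 cm; v ends -13 cm/s.
6–10 s: v starts -13 cm/s; Δx = -13·4 + ½·4·4² = -20 cm; v ends 3 cm/s.
10–13 s: v starts 3 cm/s; Δx = 3·3 + ½·2·3² = 18 cm; v ends 9 cm/s.
13–15 s: v starts 9 cm/s; Δx = 9·2 + ½·-7·2² = 4 cm; v ends -5 cm/s.
x(15) = -6 + Σ Δx = -64 cm.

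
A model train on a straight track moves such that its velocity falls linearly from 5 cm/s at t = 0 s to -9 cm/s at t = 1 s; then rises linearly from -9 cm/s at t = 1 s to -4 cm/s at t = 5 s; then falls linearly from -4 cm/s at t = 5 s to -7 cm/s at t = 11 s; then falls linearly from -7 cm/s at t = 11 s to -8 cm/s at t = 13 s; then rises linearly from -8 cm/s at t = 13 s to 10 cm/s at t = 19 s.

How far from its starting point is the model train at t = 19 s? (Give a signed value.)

-70 cm

Displacement is the signed area under the v-t curve.
0–1 s: ½(5 + -9)(1) = -2 cm
1–5 s: ½(-9 + -4)(4) = -26 cm
5–11 s: ½(-4 + -7)(6) = -33 cm
11–13 s: ½(-7 + -8)(2) = -15 cm
13–19 s: ½(-8 + 10)(6) = 6 cm
Net displacement = -70 cm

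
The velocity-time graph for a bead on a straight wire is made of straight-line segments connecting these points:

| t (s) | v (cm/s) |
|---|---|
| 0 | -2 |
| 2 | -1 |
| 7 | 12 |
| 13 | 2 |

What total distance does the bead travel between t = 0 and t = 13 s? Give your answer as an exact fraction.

1895/26 cm

Distance (not displacement) is the total path length: add the absolute areas under v-t.
0–2 s: |½(-2 + -1)(2)| = 3 cm
2–7 s: v = 0 at t = 31/13 s; triangle areas 5/26 + 360/13 = 725/26 cm
7–13 s: |½(12 + 2)(6)| = 42 cm
Total distance = 1895/26 cm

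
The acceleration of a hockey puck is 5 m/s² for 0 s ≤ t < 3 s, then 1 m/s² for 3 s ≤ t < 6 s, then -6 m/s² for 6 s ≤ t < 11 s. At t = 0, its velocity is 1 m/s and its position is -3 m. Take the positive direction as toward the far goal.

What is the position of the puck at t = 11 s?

On each constant-a segment, Δv = aΔt and Δx = v₀Δt + ½aΔt²; chain segment to segment.
0–3 s: v starts 1 m/s; Δx = 1·3 + ½·5·3² = 25.5 m; v ends 16 m/s.
3–6 s: v starts 16 m/s; Δx = 16·3 + ½·1·3² = 52.5 m; v ends 19 m/s.
6–11 s: v starts 19 m/s; Δx = 19·5 + ½·-6·5² = 20 m; v ends -11 m/s.
x(11) = -3 + Σ Δx = 95 m.

95 m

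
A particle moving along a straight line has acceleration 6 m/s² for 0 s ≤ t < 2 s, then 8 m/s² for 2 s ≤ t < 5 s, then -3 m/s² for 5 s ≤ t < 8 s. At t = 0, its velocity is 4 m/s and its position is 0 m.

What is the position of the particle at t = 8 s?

210.5 m

On each constant-a segment, Δv = aΔt and Δx = v₀Δt + ½aΔt²; chain segment to segment.
0–2 s: v starts 4 m/s; Δx = 4·2 + ½·6·2² = 20 m; v ends 16 m/s.
2–5 s: v starts 16 m/s; Δx = 16·3 + ½·8·3² = 84 m; v ends 40 m/s.
5–8 s: v starts 40 m/s; Δx = 40·3 + ½·-3·3² = 106.5 m; v ends 31 m/s.
x(8) = 0 + Σ Δx = 210.5 m.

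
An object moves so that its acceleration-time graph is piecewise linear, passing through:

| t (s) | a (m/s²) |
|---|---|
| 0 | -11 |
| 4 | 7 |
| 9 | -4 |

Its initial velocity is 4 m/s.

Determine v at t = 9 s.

3.5 m/s

Δv equals the area under the a-t graph; then v = v₀ + Δv.
0–4 s: ½(-11 + 7)(4) = -8 m/s
4–9 s: ½(7 + -4)(5) = 7.5 m/s
Δv = -0.5 m/s, so v(9) = 4 + (-0.5) = 3.5 m/s.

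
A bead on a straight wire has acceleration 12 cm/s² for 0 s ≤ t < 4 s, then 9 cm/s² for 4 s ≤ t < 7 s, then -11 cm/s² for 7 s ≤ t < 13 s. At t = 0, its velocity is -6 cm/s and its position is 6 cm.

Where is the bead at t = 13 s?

On each constant-a segment, Δv = aΔt and Δx = v₀Δt + ½aΔt²; chain segment to segment.
0–4 s: v starts -6 cm/s; Δx = -6·4 + ½·12·4² = 72 cm; v ends 42 cm/s.
4–7 s: v starts 42 cm/s; Δx = 42·3 + ½·9·3² = 166.5 cm; v ends 69 cm/s.
7–13 s: v starts 69 cm/s; Δx = 69·6 + ½·-11·6² = 216 cm; v ends 3 cm/s.
x(13) = 6 + Σ Δx = 460.5 cm.

460.5 cm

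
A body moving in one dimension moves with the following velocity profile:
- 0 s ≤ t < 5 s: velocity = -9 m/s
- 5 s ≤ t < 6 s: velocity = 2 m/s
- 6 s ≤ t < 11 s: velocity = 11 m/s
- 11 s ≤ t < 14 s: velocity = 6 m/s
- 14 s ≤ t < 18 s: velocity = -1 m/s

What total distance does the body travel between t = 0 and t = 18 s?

124 m

Total distance travelled is ∫|v| dt — sum the magnitudes of each area piece.
0–5 s: |-9| × 5 = 45 m
5–6 s: |2| × 1 = 2 m
6–11 s: |11| × 5 = 55 m
11–14 s: |6| × 3 = 18 m
14–18 s: |-1| × 4 = 4 m
Total distance = 124 m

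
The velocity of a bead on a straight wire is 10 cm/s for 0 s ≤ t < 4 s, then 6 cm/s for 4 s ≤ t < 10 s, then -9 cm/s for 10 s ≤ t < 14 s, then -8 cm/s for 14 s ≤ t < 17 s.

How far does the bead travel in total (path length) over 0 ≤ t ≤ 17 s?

Distance (not displacement) is the total path length: add the absolute areas under v-t.
0–4 s: |10| × 4 = 40 cm
4–10 s: |6| × 6 = 36 cm
10–14 s: |-9| × 4 = 36 cm
14–17 s: |-8| × 3 = 24 cm
Total distance = 136 cm

136 cm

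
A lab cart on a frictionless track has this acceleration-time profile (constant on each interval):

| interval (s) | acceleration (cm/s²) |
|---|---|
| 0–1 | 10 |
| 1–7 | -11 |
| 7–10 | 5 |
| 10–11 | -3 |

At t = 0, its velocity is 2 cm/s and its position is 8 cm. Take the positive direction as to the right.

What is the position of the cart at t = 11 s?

-291 cm

On each constant-a segment, Δv = aΔt and Δx = v₀Δt + ½aΔt²; chain segment to segment.
0–1 s: v starts 2 cm/s; Δx = 2·1 + ½·10·1² = 7 cm; v ends 12 cm/s.
1–7 s: v starts 12 cm/s; Δx = 12·6 + ½·-11·6² = -126 cm; v ends -54 cm/s.
7–10 s: v starts -54 cm/s; Δx = -54·3 + ½·5·3² = -139.5 cm; v ends -39 cm/s.
10–11 s: v starts -39 cm/s; Δx = -39·1 + ½·-3·1² = -40.5 cm; v ends -42 cm/s.
x(11) = 8 + Σ Δx = -291 cm.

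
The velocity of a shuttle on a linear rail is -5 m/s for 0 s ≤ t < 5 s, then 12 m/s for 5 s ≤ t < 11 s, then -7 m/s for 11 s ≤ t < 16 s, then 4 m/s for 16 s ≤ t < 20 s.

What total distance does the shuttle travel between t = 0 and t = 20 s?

148 m

Distance (not displacement) is the total path length: add the absolute areas under v-t.
0–5 s: |-5| × 5 = 25 m
5–11 s: |12| × 6 = 72 m
11–16 s: |-7| × 5 = 35 m
16–20 s: |4| × 4 = 16 m
Total distance = 148 m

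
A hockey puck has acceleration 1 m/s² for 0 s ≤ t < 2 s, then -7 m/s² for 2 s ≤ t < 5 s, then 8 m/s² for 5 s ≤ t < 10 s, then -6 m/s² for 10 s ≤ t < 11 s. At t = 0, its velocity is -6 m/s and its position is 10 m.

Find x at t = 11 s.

-56.5 m

On each constant-a segment, Δv = aΔt and Δx = v₀Δt + ½aΔt²; chain segment to segment.
0–2 s: v starts -6 m/s; Δx = -6·2 + ½·1·2² = -10 m; v ends -4 m/s.
2–5 s: v starts -4 m/s; Δx = -4·3 + ½·-7·3² = -43.5 m; v ends -25 m/s.
5–10 s: v starts -25 m/s; Δx = -25·5 + ½·8·5² = -25 m; v ends 15 m/s.
10–11 s: v starts 15 m/s; Δx = 15·1 + ½·-6·1² = 12 m; v ends 9 m/s.
x(11) = 10 + Σ Δx = -56.5 m.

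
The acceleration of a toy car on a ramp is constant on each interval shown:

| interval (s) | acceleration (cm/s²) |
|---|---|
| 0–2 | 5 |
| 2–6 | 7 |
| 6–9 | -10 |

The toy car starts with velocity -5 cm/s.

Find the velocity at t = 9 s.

Δv equals the area under the a-t graph; then v = v₀ + Δv.
0–2 s: 5 × 2 = 10 cm/s
2–6 s: 7 × 4 = 28 cm/s
6–9 s: -10 × 3 = -30 cm/s
Δv = 8 cm/s, so v(9) = -5 + (8) = 3 cm/s.

3 cm/s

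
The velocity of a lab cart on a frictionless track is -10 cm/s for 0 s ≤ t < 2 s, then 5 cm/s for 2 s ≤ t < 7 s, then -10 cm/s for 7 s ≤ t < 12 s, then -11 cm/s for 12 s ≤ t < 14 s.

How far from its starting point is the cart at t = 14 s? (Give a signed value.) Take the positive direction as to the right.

-67 cm

Displacement is the signed area under the v-t curve.
0–2 s: -10 × 2 = -20 cm
2–7 s: 5 × 5 = 25 cm
7–12 s: -10 × 5 = -50 cm
12–14 s: -11 × 2 = -22 cm
Net displacement = -67 cm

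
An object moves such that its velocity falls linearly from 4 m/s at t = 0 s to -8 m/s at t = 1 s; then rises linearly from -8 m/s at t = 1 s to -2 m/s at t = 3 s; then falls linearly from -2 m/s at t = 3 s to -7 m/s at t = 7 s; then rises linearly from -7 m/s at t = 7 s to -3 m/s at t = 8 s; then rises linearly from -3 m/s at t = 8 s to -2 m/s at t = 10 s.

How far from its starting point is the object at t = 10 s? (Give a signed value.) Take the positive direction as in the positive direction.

-40 m

Net displacement equals the area under the velocity-time graph (areas below the axis count negative).
0–1 s: ½(4 + -8)(1) = -2 m
1–3 s: ½(-8 + -2)(2) = -10 m
3–7 s: ½(-2 + -7)(4) = -18 m
7–8 s: ½(-7 + -3)(1) = -5 m
8–10 s: ½(-3 + -2)(2) = -5 m
Net displacement = -40 m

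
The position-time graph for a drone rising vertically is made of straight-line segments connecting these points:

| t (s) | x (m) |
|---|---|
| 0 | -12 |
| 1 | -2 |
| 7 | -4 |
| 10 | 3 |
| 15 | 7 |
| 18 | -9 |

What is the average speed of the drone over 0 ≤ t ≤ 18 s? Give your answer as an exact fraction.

13/6 m/s

Average speed = (total path length)/(elapsed time); on a piecewise-linear x-t graph the path length is Σ|Δx|.
0–1 s: |Δx| = |-2 − -12| = 10 m
1–7 s: |Δx| = |-4 − -2| = 2 m
7–10 s: |Δx| = |3 − -4| = 7 m
10–15 s: |Δx| = |7 − 3| = 4 m
15–18 s: |Δx| = |-9 − 7| = 16 m
Total path = 39 m; average speed = 39/18 = 13/6 m/s.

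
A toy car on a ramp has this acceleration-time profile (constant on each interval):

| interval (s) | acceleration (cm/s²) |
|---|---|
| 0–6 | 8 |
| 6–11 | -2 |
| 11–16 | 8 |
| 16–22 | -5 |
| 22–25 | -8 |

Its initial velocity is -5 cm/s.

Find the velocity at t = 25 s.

Δv equals the area under the a-t graph; then v = v₀ + Δv.
0–6 s: 8 × 6 = 48 cm/s
6–11 s: -2 × 5 = -10 cm/s
11–16 s: 8 × 5 = 40 cm/s
16–22 s: -5 × 6 = -30 cm/s
22–25 s: -8 × 3 = -24 cm/s
Δv = 24 cm/s, so v(25) = -5 + (24) = 19 cm/s.

19 cm/s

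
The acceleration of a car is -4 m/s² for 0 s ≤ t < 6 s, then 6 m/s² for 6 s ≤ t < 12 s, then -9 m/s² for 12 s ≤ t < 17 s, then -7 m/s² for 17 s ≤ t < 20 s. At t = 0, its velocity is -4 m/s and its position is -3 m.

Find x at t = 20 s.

-374 m

On each constant-a segment, Δv = aΔt and Δx = v₀Δt + ½aΔt²; chain segment to segment.
0–6 s: v starts -4 m/s; Δx = -4·6 + ½·-4·6² = -96 m; v ends -28 m/s.
6–12 s: v starts -28 m/s; Δx = -28·6 + ½·6·6² = -60 m; v ends 8 m/s.
12–17 s: v starts 8 m/s; Δx = 8·5 + ½·-9·5² = -72.5 m; v ends -37 m/s.
17–20 s: v starts -37 m/s; Δx = -37·3 + ½·-7·3² = -142.5 m; v ends -58 m/s.
x(20) = -3 + Σ Δx = -374 m.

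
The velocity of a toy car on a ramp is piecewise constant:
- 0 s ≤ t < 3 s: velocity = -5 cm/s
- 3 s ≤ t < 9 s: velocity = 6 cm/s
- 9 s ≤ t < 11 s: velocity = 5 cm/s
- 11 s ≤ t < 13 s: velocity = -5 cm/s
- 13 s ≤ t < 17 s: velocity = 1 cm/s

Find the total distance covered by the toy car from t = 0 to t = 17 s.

Distance (not displacement) is the total path length: add the absolute areas under v-t.
0–3 s: |-5| × 3 = 15 cm
3–9 s: |6| × 6 = 36 cm
9–11 s: |5| × 2 = 10 cm
11–13 s: |-5| × 2 = 10 cm
13–17 s: |1| × 4 = 4 cm
Total distance = 75 cm

75 cm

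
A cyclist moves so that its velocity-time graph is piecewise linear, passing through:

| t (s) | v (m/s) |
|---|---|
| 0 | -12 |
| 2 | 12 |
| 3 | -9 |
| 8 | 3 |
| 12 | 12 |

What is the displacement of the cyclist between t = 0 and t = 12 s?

16.5 m

Displacement is the signed area under the v-t curve.
0–2 s: ½(-12 + 12)(2) = 0 m
2–3 s: ½(12 + -9)(1) = 1.5 m
3–8 s: ½(-9 + 3)(5) = -15 m
8–12 s: ½(3 + 12)(4) = 30 m
Net displacement = 16.5 m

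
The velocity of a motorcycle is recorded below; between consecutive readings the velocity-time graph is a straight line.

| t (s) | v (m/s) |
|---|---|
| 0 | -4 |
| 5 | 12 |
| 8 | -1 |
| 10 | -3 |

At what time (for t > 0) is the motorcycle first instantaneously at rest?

t = 1.25 s

v changes sign on 0–5 s (from -4 to 12); the graph is linear there, so v = 0 at t = 0 + (4)·(5 − 0)/(12 − -4) = 1.25 s.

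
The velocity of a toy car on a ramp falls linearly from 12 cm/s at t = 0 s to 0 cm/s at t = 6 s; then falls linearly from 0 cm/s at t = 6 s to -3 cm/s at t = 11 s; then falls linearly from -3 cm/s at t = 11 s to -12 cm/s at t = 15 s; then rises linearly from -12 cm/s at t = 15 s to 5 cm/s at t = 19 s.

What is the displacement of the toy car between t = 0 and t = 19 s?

Displacement is the signed area under the v-t curve.
0–6 s: ½(12 + 0)(6) = 36 cm
6–11 s: ½(0 + -3)(5) = -7.5 cm
11–15 s: ½(-3 + -12)(4) = -30 cm
15–19 s: ½(-12 + 5)(4) = -14 cm
Net displacement = -15.5 cm

-15.5 cm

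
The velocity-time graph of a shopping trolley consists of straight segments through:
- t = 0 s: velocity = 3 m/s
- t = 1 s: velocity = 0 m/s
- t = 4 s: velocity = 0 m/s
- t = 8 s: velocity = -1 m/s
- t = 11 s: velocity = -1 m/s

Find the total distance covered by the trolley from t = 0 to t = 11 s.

6.5 m

Total distance travelled is ∫|v| dt — sum the magnitudes of each area piece.
0–1 s: |½(3 + 0)(1)| = 1.5 m
1–4 s: |0| × 3 = 0 m
4–8 s: |½(0 + -1)(4)| = 2 m
8–11 s: |-1| × 3 = 3 m
Total distance = 6.5 m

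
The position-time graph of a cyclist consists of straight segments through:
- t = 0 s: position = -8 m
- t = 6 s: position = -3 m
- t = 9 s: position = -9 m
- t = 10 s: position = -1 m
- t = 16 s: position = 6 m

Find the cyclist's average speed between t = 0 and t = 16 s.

1.625 m/s

Average speed = (total path length)/(elapsed time); on a piecewise-linear x-t graph the path length is Σ|Δx|.
0–6 s: |Δx| = |-3 − -8| = 5 m
6–9 s: |Δx| = |-9 − -3| = 6 m
9–10 s: |Δx| = |-1 − -9| = 8 m
10–16 s: |Δx| = |6 − -1| = 7 m
Total path = 26 m; average speed = 26/16 = 1.625 m/s.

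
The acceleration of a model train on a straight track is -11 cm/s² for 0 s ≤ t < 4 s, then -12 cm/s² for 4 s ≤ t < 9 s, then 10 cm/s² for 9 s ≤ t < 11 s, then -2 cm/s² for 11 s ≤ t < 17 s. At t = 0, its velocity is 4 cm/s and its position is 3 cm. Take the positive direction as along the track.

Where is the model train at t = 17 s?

-1115 cm

On each constant-a segment, Δv = aΔt and Δx = v₀Δt + ½aΔt²; chain segment to segment.
0–4 s: v starts 4 cm/s; Δx = 4·4 + ½·-11·4² = -72 cm; v ends -40 cm/s.
4–9 s: v starts -40 cm/s; Δx = -40·5 + ½·-12·5² = -350 cm; v ends -100 cm/s.
9–11 s: v starts -100 cm/s; Δx = -100·2 + ½·10·2² = -180 cm; v ends -80 cm/s.
11–17 s: v starts -80 cm/s; Δx = -80·6 + ½·-2·6² = -516 cm; v ends -92 cm/s.
x(17) = 3 + Σ Δx = -1115 cm.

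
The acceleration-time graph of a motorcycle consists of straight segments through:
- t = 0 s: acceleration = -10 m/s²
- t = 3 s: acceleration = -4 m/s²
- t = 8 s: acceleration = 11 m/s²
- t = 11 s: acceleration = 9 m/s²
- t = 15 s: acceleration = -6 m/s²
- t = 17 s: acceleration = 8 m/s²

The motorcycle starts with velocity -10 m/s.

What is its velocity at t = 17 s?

Δv equals the area under the a-t graph; then v = v₀ + Δv.
0–3 s: ½(-10 + -4)(3) = -21 m/s
3–8 s: ½(-4 + 11)(5) = 17.5 m/s
8–11 s: ½(11 + 9)(3) = 30 m/s
11–15 s: ½(9 + -6)(4) = 6 m/s
15–17 s: ½(-6 + 8)(2) = 2 m/s
Δv = 34.5 m/s, so v(17) = -10 + (34.5) = 24.5 m/s.

24.5 m/s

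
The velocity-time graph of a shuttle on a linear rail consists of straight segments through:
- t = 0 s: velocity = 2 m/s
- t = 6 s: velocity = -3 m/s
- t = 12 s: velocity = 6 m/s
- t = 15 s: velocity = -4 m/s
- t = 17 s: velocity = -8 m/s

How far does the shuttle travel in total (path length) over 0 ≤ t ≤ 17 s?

42.6 m

Distance (not displacement) is the total path length: add the absolute areas under v-t.
0–6 s: v = 0 at t = 2.4 s; triangle areas 2.4 + 5.4 = 7.8 m
6–12 s: v = 0 at t = 8 s; triangle areas 3 + 12 = 15 m
12–15 s: v = 0 at t = 13.8 s; triangle areas 5.4 + 2.4 = 7.8 m
15–17 s: |½(-4 + -8)(2)| = 12 m
Total distance = 42.6 m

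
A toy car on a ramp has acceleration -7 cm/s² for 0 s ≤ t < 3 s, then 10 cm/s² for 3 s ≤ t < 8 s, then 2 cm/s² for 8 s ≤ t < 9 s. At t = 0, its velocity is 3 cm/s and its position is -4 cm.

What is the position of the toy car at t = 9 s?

41.5 cm

On each constant-a segment, Δv = aΔt and Δx = v₀Δt + ½aΔt²; chain segment to segment.
0–3 s: v starts 3 cm/s; Δx = 3·3 + ½·-7·3² = -22.5 cm; v ends -18 cm/s.
3–8 s: v starts -18 cm/s; Δx = -18·5 + ½·10·5² = 35 cm; v ends 32 cm/s.
8–9 s: v starts 32 cm/s; Δx = 32·1 + ½·2·1² = 33 cm; v ends 34 cm/s.
x(9) = -4 + Σ Δx = 41.5 cm.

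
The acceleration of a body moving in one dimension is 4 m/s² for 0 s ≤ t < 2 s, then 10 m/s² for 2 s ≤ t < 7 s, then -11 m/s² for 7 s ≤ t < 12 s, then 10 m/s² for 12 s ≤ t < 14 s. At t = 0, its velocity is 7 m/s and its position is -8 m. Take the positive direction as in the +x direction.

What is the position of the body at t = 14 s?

On each constant-a segment, Δv = aΔt and Δx = v₀Δt + ½aΔt²; chain segment to segment.
0–2 s: v starts 7 m/s; Δx = 7·2 + ½·4·2² = 22 m; v ends 15 m/s.
2–7 s: v starts 15 m/s; Δx = 15·5 + ½·10·5² = 200 m; v ends 65 m/s.
7–12 s: v starts 65 m/s; Δx = 65·5 + ½·-11·5² = 187.5 m; v ends 10 m/s.
12–14 s: v starts 10 m/s; Δx = 10·2 + ½·10·2² = 40 m; v ends 30 m/s.
x(14) = -8 + Σ Δx = 441.5 m.

441.5 m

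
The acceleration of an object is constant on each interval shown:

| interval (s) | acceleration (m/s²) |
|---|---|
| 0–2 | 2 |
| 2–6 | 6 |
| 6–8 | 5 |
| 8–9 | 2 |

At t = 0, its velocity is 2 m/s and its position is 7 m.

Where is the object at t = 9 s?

198 m

On each constant-a segment, Δv = aΔt and Δx = v₀Δt + ½aΔt²; chain segment to segment.
0–2 s: v starts 2 m/s; Δx = 2·2 + ½·2·2² = 8 m; v ends 6 m/s.
2–6 s: v starts 6 m/s; Δx = 6·4 + ½·6·4² = 72 m; v ends 30 m/s.
6–8 s: v starts 30 m/s; Δx = 30·2 + ½·5·2² = 70 m; v ends 40 m/s.
8–9 s: v starts 40 m/s; Δx = 40·1 + ½·2·1² = 41 m; v ends 42 m/s.
x(9) = 7 + Σ Δx = 198 m.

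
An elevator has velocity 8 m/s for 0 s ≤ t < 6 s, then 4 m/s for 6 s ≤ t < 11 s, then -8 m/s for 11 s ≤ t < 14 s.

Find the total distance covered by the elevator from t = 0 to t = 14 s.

Total distance travelled is ∫|v| dt — sum the magnitudes of each area piece.
0–6 s: |8| × 6 = 48 m
6–11 s: |4| × 5 = 20 m
11–14 s: |-8| × 3 = 24 m
Total distance = 92 m

92 m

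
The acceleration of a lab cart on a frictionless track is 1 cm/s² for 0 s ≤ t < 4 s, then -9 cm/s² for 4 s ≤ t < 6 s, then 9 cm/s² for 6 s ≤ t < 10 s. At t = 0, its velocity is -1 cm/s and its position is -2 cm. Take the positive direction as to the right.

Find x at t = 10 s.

2 cm

On each constant-a segment, Δv = aΔt and Δx = v₀Δt + ½aΔt²; chain segment to segment.
0–4 s: v starts -1 cm/s; Δx = -1·4 + ½·1·4² = 4 cm; v ends 3 cm/s.
4–6 s: v starts 3 cm/s; Δx = 3·2 + ½·-9·2² = -12 cm; v ends -15 cm/s.
6–10 s: v starts -15 cm/s; Δx = -15·4 + ½·9·4² = 12 cm; v ends 21 cm/s.
x(10) = -2 + Σ Δx = 2 cm.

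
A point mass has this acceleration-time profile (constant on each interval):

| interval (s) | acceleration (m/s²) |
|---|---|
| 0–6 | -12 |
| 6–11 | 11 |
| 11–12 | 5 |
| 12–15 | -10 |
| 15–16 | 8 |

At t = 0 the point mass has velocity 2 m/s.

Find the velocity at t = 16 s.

-32 m/s

Δv equals the area under the a-t graph; then v = v₀ + Δv.
0–6 s: -12 × 6 = -72 m/s
6–11 s: 11 × 5 = 55 m/s
11–12 s: 5 × 1 = 5 m/s
12–15 s: -10 × 3 = -30 m/s
15–16 s: 8 × 1 = 8 m/s
Δv = -34 m/s, so v(16) = 2 + (-34) = -32 m/s.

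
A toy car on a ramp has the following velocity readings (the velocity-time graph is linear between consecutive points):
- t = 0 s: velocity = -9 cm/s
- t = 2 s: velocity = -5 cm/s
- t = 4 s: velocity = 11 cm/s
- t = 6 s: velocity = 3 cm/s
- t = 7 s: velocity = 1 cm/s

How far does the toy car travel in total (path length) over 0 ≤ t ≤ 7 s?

39.125 cm

Total distance travelled is ∫|v| dt — sum the magnitudes of each area piece.
0–2 s: |½(-9 + -5)(2)| = 14 cm
2–4 s: v = 0 at t = 2.625 s; triangle areas 1.5625 + 7.5625 = 9.125 cm
4–6 s: |½(11 + 3)(2)| = 14 cm
6–7 s: |½(3 + 1)(1)| = 2 cm
Total distance = 39.125 cm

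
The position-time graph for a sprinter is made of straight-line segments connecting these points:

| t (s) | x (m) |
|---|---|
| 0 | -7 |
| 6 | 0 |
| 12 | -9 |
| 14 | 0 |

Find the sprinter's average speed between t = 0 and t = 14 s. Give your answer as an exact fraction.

25/14 m/s

Average speed = (total path length)/(elapsed time); on a piecewise-linear x-t graph the path length is Σ|Δx|.
0–6 s: |Δx| = |0 − -7| = 7 m
6–12 s: |Δx| = |-9 − 0| = 9 m
12–14 s: |Δx| = |0 − -9| = 9 m
Total path = 25 m; average speed = 25/14 = 25/14 m/s.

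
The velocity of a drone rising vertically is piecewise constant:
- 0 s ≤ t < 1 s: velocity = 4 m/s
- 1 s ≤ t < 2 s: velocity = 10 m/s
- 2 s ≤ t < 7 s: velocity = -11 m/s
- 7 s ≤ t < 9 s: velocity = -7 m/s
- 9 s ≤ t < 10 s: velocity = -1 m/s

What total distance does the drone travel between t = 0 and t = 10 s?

84 m

Distance (not displacement) is the total path length: add the absolute areas under v-t.
0–1 s: |4| × 1 = 4 m
1–2 s: |10| × 1 = 10 m
2–7 s: |-11| × 5 = 55 m
7–9 s: |-7| × 2 = 14 m
9–10 s: |-1| × 1 = 1 m
Total distance = 84 m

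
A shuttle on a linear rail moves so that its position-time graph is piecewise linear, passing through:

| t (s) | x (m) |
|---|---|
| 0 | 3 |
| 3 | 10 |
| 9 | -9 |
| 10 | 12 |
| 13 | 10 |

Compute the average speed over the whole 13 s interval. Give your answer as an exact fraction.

49/13 m/s

Average speed = (total path length)/(elapsed time); on a piecewise-linear x-t graph the path length is Σ|Δx|.
0–3 s: |Δx| = |10 − 3| = 7 m
3–9 s: |Δx| = |-9 − 10| = 19 m
9–10 s: |Δx| = |12 − -9| = 21 m
10–13 s: |Δx| = |10 − 12| = 2 m
Total path = 49 m; average speed = 49/13 = 49/13 m/s.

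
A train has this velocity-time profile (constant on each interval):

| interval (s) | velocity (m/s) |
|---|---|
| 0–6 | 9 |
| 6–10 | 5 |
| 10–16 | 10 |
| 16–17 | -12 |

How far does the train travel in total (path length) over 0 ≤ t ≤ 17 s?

Total distance travelled is ∫|v| dt — sum the magnitudes of each area piece.
0–6 s: |9| × 6 = 54 m
6–10 s: |5| × 4 = 20 m
10–16 s: |10| × 6 = 60 m
16–17 s: |-12| × 1 = 12 m
Total distance = 146 m

146 m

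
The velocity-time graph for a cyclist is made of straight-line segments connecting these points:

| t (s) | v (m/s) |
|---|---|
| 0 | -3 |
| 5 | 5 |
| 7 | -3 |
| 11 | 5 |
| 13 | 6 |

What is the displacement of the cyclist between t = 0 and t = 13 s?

Net displacement equals the area under the velocity-time graph (areas below the axis count negative).
0–5 s: ½(-3 + 5)(5) = 5 m
5–7 s: ½(5 + -3)(2) = 2 m
7–11 s: ½(-3 + 5)(4) = 4 m
11–13 s: ½(5 + 6)(2) = 11 m
Net displacement = 22 m

22 m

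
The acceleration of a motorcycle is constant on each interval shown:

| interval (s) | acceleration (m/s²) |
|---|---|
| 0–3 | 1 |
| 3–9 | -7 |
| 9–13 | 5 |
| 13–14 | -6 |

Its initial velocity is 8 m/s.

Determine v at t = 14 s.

-17 m/s

Δv equals the area under the a-t graph; then v = v₀ + Δv.
0–3 s: 1 × 3 = 3 m/s
3–9 s: -7 × 6 = -42 m/s
9–13 s: 5 × 4 = 20 m/s
13–14 s: -6 × 1 = -6 m/s
Δv = -25 m/s, so v(14) = 8 + (-25) = -17 m/s.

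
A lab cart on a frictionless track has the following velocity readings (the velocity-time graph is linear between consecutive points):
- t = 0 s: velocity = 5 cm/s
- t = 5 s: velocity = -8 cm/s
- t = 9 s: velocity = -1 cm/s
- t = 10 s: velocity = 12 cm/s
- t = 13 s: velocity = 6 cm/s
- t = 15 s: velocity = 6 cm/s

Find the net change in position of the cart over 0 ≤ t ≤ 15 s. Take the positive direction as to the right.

Net displacement equals the area under the velocity-time graph (areas below the axis count negative).
0–5 s: ½(5 + -8)(5) = -7.5 cm
5–9 s: ½(-8 + -1)(4) = -18 cm
9–10 s: ½(-1 + 12)(1) = 5.5 cm
10–13 s: ½(12 + 6)(3) = 27 cm
13–15 s: 6 × 2 = 12 cm
Net displacement = 19 cm

19 cm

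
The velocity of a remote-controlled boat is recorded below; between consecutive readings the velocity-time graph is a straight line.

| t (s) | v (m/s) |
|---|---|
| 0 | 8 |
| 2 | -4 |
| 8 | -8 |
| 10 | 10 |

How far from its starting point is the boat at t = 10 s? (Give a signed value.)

Net displacement equals the area under the velocity-time graph (areas below the axis count negative).
0–2 s: ½(8 + -4)(2) = 4 m
2–8 s: ½(-4 + -8)(6) = -36 m
8–10 s: ½(-8 + 10)(2) = 2 m
Net displacement = -30 m

-30 m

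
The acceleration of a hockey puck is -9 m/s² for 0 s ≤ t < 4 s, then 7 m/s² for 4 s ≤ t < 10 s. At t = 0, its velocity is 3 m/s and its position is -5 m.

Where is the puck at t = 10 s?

-137 m

On each constant-a segment, Δv = aΔt and Δx = v₀Δt + ½aΔt²; chain segment to segment.
0–4 s: v starts 3 m/s; Δx = 3·4 + ½·-9·4² = -60 m; v ends -33 m/s.
4–10 s: v starts -33 m/s; Δx = -33·6 + ½·7·6² = -72 m; v ends 9 m/s.
x(10) = -5 + Σ Δx = -137 m.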